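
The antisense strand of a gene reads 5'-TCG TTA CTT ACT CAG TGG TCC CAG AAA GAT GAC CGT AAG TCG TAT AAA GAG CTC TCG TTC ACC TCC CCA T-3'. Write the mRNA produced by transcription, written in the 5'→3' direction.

5'-AUGGGGAGGUGAACGAGAGCUCUUUAUACGACUUACGGUCAUCUUUCUGGGACCACUGAGUAAGUAACGA-3'

The mRNA has the sequence of the coding strand (reverse complement of the template) with T→U. Reverse complement of TCGTTACTTACTCAGTGGTCCCAGAAAGATGACCGTAAGTCGTATAAAGAGCTCTCGTTCACCTCCCCAT is ATGGGGAGGTGAACGAGAGCTCTTTATACGACTTACGGTCATCTTTCTGGGACCACTGAGTAAGTAACGA; then T→U.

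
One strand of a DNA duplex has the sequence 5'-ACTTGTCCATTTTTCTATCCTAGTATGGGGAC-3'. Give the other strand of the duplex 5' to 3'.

Pairing A↔T and G↔C gives TGAACAGGTAAAAAGATAGGATCATACCCCTG, running 3'→5'. Reverse for the 5'→3' convention.

5'-GTCCCCATACTAGGATAGAAAAATGGACAAGT-3'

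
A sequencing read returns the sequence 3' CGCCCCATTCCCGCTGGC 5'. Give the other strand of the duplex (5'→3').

The strand is given 3'→5', so its complement runs 5'→3' in the same left-to-right order: pair each base A↔T, G↔C.

5′-GCGGGGTAAGGGCGACCG-3′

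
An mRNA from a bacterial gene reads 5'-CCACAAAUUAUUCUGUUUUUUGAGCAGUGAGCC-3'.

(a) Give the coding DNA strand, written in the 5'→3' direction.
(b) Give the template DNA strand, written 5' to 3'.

(a) The coding strand matches the mRNA with U→T.
(b) The template strand is the reverse complement of the coding strand.

(a) 5'-CCACAAATTATTCTGTTTTTTGAGCAGTGAGCC-3'
(b) 5'-GGCTCACTGCTCAAAAAACAGAATAATTTGTGG-3'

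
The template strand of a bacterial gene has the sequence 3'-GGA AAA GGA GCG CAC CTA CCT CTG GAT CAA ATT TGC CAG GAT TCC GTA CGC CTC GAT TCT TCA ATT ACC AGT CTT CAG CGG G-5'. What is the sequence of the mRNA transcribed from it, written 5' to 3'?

5'-CCUUUUCCUCGCGUGGAUGGAGACCUAGUUUAAACGGUCCUAAGGCAUGCGGAGCUAAGAAGUUAAUGGUCAGAAGUCGCCC-3'

Reading the template 3'→5' as shown, RNA polymerase pairs each base (A→U, T→A, G↔C) to build mRNA 5'→3' directly.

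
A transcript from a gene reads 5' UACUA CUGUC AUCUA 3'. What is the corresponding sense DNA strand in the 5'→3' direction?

The coding DNA strand has the same 5'→3' sequence as the mRNA with U replaced by T.

5'-TACTACTGTCATCTA-3'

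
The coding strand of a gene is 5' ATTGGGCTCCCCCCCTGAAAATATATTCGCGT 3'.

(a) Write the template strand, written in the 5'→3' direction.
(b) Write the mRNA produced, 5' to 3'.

(a) 5′-ACGCGAATATATTTTCAGGGGGGGAGCCCAAT-3′
(b) 5'-AUUGGGCUCCCCCCCUGAAAAUAUAUUCGCGU-3'

(a) The template strand is the reverse complement of the coding strand: complement TAACCCGAGGGGGGGACTTTTATATAAGCGCA, then reverse.
(b) mRNA matches the coding strand with T→U.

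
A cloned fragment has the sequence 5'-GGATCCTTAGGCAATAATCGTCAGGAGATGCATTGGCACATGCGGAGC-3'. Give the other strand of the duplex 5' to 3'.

The complement of GGATCCTTAGGCAATAATCGTCAGGAGATGCATTGGCACATGCGGAGC is CCTAGGAATCCGTTATTAGCAGTCCTCTACGTAACCGTGTACGCCTCG (A↔T, G↔C). DNA strands are antiparallel, so the complementary strand runs 3'→5'; reversing gives the 5'→3' form.

5′-GCTCCGCATGTGCCAATGCATCTCCTGACGATTATTGCCTAAGGATCC-3′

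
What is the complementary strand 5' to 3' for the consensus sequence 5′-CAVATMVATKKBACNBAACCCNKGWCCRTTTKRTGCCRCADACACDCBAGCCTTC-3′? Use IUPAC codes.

Standard pairs A↔T, G↔C; ambiguity codes pair R↔Y, M↔K, W↔W, B↔V, D↔H, N↔N. Complement (GTBTAKBTAMMVTGNVTTGGGNMCWGGYAAAMYACGGYGTHTGTGHGVTCGGAAG), then reverse for 5'→3'.

5'-GAAGGCTVGHGTGTHTGYGGCAYMAAAYGGWCMNGGGTTVNGTVMMATBKATBTG-3'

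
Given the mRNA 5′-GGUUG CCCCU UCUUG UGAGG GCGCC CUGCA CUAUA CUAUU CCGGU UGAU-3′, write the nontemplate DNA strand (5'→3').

The coding DNA strand has the same 5'→3' sequence as the mRNA with U replaced by T.

5'-GGTTGCCCCTTCTTGTGAGGGCGCCCTGCACTATACTATTCCGGTTGAT-3'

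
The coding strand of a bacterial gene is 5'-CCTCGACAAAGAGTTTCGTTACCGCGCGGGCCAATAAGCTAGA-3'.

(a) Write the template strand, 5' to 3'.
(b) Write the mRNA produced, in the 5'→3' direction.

(a) 5'-TCTAGCTTATTGGCCCGCGCGGTAACGAAACTCTTTGTCGAGG-3'
(b) 5'-CCUCGACAAAGAGUUUCGUUACCGCGCGGGCCAAUAAGCUAGA-3'

(a) The template strand is the reverse complement of the coding strand: complement GGAGCTGTTTCTCAAAGCAATGGCGCGCCCGGTTATTCGATCT, then reverse.
(b) mRNA matches the coding strand with T→U.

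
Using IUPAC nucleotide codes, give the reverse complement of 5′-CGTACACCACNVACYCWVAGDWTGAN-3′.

Standard pairs A↔T, G↔C; ambiguity codes pair Y↔R, W↔W, D↔H, V↔B, N↔N. Complement (GCATGTGGTGNBTGRGWBTCHWACTN), then reverse for 5'→3'.

5'-NTCAWHCTBWGRGTBNGTGGTGTACG-3'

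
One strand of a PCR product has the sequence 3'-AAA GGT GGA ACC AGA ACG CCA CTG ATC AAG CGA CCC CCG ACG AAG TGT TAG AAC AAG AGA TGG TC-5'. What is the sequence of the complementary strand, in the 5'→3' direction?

5'-TTTCCACCTTGGTCTTGCGGTGACTAGTTCGCTGGGGGCTGCTTCACAATCTTGTTCTCTACCAG-3'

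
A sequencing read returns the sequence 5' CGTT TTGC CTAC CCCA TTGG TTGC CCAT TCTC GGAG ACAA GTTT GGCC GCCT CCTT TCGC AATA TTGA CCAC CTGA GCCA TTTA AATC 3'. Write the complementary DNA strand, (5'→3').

5'-GATTTAAATGGCTCAGGTGGTCAATATTGCGAAAGGAGGCGGCCAAACTTGTCTCCGAGAATGGGCAACCAATGGGGTAGGCAAAACG-3'

The complement of CGTTTTGCCTACCCCATTGGTTGCCCATTCTCGGAGACAAGTTTGGCCGCCTCCTTTCGCAATATTGACCACCTGAGCCATTTAAATC is GCAAAACGGATGGGGTAACCAACGGGTAAGAGCCTCTGTTCAAACCGGCGGAGGAAAGCGTTATAACTGGTGGACTCGGTAAATTTAG (A↔T, G↔C). DNA strands are antiparallel, so the complementary strand runs 3'→5'; reversing gives the 5'→3' form.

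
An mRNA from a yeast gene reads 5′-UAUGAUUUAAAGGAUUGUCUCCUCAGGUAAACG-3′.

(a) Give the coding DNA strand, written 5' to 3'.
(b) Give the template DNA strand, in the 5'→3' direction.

(a) The coding strand matches the mRNA with U→T.
(b) The template strand is the reverse complement of the coding strand.

(a) 5'-TATGATTTAAAGGATTGTCTCCTCAGGTAAACG-3'
(b) 5'-CGTTTACCTGAGGAGACAATCCTTTAAATCATA-3'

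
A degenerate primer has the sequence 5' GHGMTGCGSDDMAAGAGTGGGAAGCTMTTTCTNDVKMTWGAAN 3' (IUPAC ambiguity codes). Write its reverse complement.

Standard pairs A↔T, G↔C; ambiguity codes pair M↔K, W↔W, S↔S, D↔H, V↔B, N↔N. Complement (CDCKACGCSHHKTTCTCACCCTTCGAKAAAGANHBMKAWCTTN), then reverse for 5'→3'.

5′-NTTCWAKMBHNAGAAAKAGCTTCCCACTCTTKHHSCGCAKCDC-3′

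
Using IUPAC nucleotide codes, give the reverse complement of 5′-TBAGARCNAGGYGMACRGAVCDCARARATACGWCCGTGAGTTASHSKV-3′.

5'-BMSDSTAACTCACGGWCGTATYTYTGHGBTCYGTKCRCCTNGYTCTVA-3'

Standard pairs A↔T, G↔C; ambiguity codes pair R↔Y, M↔K, W↔W, S↔S, B↔V, D↔H, N↔N. Complement (AVTCTYGNTCCRCKTGYCTBGHGTYTYTATGCWGGCACTCAATSDSMB), then reverse for 5'→3'.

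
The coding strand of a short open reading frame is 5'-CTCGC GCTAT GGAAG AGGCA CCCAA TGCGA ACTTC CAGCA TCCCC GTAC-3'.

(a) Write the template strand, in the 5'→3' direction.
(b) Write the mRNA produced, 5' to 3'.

(a) 5'-GTACGGGGATGCTGGAAGTTCGCATTGGGTGCCTCTTCCATAGCGCGAG-3'
(b) 5'-CUCGCGCUAUGGAAGAGGCACCCAAUGCGAACUUCCAGCAUCCCCGUAC-3'

(a) The template strand is the reverse complement of the coding strand: complement GAGCGCGATACCTTCTCCGTGGGTTACGCTTGAAGGTCGTAGGGGCATG, then reverse.
(b) mRNA matches the coding strand with T→U.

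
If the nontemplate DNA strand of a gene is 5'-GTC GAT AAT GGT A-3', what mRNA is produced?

5'-GUCGAUAAUGGUA-3'

mRNA has the coding-strand sequence with U in place of T.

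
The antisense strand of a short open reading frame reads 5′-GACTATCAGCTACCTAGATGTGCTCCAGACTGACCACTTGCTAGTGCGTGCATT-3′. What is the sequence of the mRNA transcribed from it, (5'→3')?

The mRNA has the sequence of the coding strand (reverse complement of the template) with T→U. Reverse complement of GACTATCAGCTACCTAGATGTGCTCCAGACTGACCACTTGCTAGTGCGTGCATT is AATGCACGCACTAGCAAGTGGTCAGTCTGGAGCACATCTAGGTAGCTGATAGTC; then T→U.

5'-AAUGCACGCACUAGCAAGUGGUCAGUCUGGAGCACAUCUAGGUAGCUGAUAGUC-3'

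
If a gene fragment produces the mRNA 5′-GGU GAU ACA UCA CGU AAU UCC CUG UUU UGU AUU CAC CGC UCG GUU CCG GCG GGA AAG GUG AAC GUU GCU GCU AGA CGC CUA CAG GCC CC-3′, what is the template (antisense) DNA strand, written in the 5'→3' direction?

Replace U with T to get the coding DNA strand: GGTGATACATCACGTAATTCCCTGTTTTGTATTCACCGCTCGGTTCCGGCGGGAAAGGTGAACGTTGCTGCTAGACGCCTACAGGCCCC. The template strand is its reverse complement (complement CCACTATGTAGTGCATTAAGGGACAAAACATAAGTGGCGAGCCAAGGCCGCCCTTTCCACTTGCAACGACGATCTGCGGATGTCCGGGG, then reverse).

5'-GGGGCCTGTAGGCGTCTAGCAGCAACGTTCACCTTTCCCGCCGGAACCGAGCGGTGAATACAAAACAGGGAATTACGTGATGTATCACC-3'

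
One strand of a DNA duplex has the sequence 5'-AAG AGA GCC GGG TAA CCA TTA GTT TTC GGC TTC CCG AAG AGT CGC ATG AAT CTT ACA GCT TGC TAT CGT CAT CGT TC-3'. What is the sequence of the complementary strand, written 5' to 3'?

Pairing A↔T and G↔C gives TTCTCTCGGCCCATTGGTAATCAAAAGCCGAAGGGCTTCTCAGCGTACTTAGAATGTCGAACGATAGCAGTAGCAAG, running 3'→5'. Reverse for the 5'→3' convention.

5'-GAACGATGACGATAGCAAGCTGTAAGATTCATGCGACTCTTCGGGAAGCCGAAAACTAATGGTTACCCGGCTCTCTT-3'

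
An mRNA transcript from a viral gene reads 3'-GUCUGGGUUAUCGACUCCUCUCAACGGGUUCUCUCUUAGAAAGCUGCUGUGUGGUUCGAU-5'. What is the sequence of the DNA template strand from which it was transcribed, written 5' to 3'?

Written 5'→3' the mRNA is UAGCUUGGUGUGUCGUCGAAAGAUUCUCUCUUGGGCAACUCUCCUCAGCUAUUGGGUCUG, so the coding DNA strand is TAGCTTGGTGTGTCGTCGAAAGATTCTCTCTTGGGCAACTCTCCTCAGCTATTGGGTCTG. The template is its reverse complement.

5'-CAGACCCAATAGCTGAGGAGAGTTGCCCAAGAGAGAATCTTTCGACGACACACCAAGCTA-3'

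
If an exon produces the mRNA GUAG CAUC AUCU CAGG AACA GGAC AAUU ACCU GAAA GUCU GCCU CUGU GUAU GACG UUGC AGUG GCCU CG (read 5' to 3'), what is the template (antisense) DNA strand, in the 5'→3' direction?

Replace U with T to get the coding DNA strand: GTAGCATCATCTCAGGAACAGGACAATTACCTGAAAGTCTGCCTCTGTGTATGACGTTGCAGTGGCCTCG. The template strand is its reverse complement (complement CATCGTAGTAGAGTCCTTGTCCTGTTAATGGACTTTCAGACGGAGACACATACTGCAACGTCACCGGAGC, then reverse).

5'-CGAGGCCACTGCAACGTCATACACAGAGGCAGACTTTCAGGTAATTGTCCTGTTCCTGAGATGATGCTAC-3'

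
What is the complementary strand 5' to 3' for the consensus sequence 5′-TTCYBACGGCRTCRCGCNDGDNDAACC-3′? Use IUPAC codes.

Standard pairs A↔T, G↔C; ambiguity codes pair R↔Y, B↔V, D↔H, N↔N. Complement (AAGRVTGCCGYAGYGCGNHCHNHTTGG), then reverse for 5'→3'.

5'-GGTTHNHCHNGCGYGAYGCCGTVRGAA-3'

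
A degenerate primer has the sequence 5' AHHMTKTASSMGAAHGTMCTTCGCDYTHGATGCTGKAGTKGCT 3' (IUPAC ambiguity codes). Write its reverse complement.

5'-AGCMACTMCAGCATCDARHGCGAAGKACDTTCKSSTAMAKDDT-3'

Standard pairs A↔T, G↔C; ambiguity codes pair Y↔R, M↔K, S↔S, D↔H. Complement (TDDKAMATSSKCTTDCAKGAAGCGHRADCTACGACMTCAMCGA), then reverse for 5'→3'.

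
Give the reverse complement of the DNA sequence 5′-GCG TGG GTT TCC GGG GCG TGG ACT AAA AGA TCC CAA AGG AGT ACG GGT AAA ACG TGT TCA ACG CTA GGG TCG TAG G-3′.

Complement each base (A↔T, G↔C): CGCACCCAAAGGCCCCGCACCTGATTTTCTAGGGTTTCCTCATGCCCATTTTGCACAAGTTGCGATCCCAGCATCC. Then reverse.

5'-CCTACGACCCTAGCGTTGAACACGTTTTACCCGTACTCCTTTGGGATCTTTTAGTCCACGCCCCGGAAACCCACGC-3'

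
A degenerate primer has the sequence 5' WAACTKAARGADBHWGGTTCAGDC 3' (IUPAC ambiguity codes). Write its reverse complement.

5'-GHCTGAACCWDVHTCYTTMAGTTW-3'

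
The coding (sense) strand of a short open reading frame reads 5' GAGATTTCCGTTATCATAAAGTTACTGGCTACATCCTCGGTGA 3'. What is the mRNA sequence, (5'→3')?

5'-GAGAUUUCCGUUAUCAUAAAGUUACUGGCUACAUCCUCGGUGA-3'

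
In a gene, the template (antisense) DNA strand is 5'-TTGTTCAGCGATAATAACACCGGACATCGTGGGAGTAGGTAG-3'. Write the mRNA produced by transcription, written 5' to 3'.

5'-CUACCUACUCCCACGAUGUCCGGUGUUAUUAUCGCUGAACAA-3'

The mRNA has the sequence of the coding strand (reverse complement of the template) with T→U. Reverse complement of TTGTTCAGCGATAATAACACCGGACATCGTGGGAGTAGGTAG is CTACCTACTCCCACGATGTCCGGTGTTATTATCGCTGAACAA; then T→U.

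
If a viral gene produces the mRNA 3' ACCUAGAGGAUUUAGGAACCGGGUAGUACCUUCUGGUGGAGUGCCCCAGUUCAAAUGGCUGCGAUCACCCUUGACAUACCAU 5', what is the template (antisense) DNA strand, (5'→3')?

5'-TGGATCTCCTAAATCCTTGGCCCATCATGGAAGACCACCTCACGGGGTCAAGTTTACCGACGCTAGTGGGAACTGTATGGTA-3'

Written 5'→3' the mRNA is UACCAUACAGUUCCCACUAGCGUCGGUAAACUUGACCCCGUGAGGUGGUCUUCCAUGAUGGGCCAAGGAUUUAGGAGAUCCA, so the coding DNA strand is TACCATACAGTTCCCACTAGCGTCGGTAAACTTGACCCCGTGAGGTGGTCTTCCATGATGGGCCAAGGATTTAGGAGATCCA. The template is its reverse complement.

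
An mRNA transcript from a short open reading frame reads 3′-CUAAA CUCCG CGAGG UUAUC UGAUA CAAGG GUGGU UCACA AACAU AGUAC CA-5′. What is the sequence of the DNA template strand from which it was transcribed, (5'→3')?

5'-GATTTGAGGCGCTCCAATAGACTATGTTCCCACCAAGTGTTTGTATCATGGT-3'

Written 5'→3' the mRNA is ACCAUGAUACAAACACUUGGUGGGAACAUAGUCUAUUGGAGCGCCUCAAAUC, so the coding DNA strand is ACCATGATACAAACACTTGGTGGGAACATAGTCTATTGGAGCGCCTCAAATC. The template is its reverse complement.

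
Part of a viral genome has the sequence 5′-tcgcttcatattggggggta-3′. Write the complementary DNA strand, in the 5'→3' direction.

5'-TACCCCCCAATATGAAGCGA-3'

Pairing A↔T and G↔C gives AGCGAAGTATAACCCCCCAT, running 3'→5'. Reverse for the 5'→3' convention.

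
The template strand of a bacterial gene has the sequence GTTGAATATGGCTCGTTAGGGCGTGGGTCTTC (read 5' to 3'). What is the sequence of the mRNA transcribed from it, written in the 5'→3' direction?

RNA polymerase reads the template 3'→5' and synthesizes mRNA 5'→3' by base-pairing (A→U, T→A, G↔C). The complement of the template is CAACTTATACCGAGCAATCCCGCACCCAGAAG; antiparallel, so 5'→3' the coding strand is GAAGACCCACGCCCTAACGAGCCATATTCAAC. Replace T with U for the mRNA.

5'-GAAGACCCACGCCCUAACGAGCCAUAUUCAAC-3'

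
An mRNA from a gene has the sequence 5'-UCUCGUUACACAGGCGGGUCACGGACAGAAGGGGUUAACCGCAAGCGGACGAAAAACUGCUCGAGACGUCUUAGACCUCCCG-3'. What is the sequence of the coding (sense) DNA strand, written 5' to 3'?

5'-TCTCGTTACACAGGCGGGTCACGGACAGAAGGGGTTAACCGCAAGCGGACGAAAAACTGCTCGAGACGTCTTAGACCTCCCG-3'

The coding DNA strand has the same 5'→3' sequence as the mRNA with U replaced by T.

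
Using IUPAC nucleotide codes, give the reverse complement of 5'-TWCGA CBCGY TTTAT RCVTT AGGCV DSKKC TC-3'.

5′-GAGMMSHBGCCTAABGYATAAARCGVGTCGWA-3′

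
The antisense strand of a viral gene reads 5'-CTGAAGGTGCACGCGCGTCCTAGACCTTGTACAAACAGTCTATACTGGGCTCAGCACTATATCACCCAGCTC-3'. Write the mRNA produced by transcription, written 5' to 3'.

5'-GAGCUGGGUGAUAUAGUGCUGAGCCCAGUAUAGACUGUUUGUACAAGGUCUAGGACGCGCGUGCACCUUCAG-3'

RNA polymerase reads the template 3'→5' and synthesizes mRNA 5'→3' by base-pairing (A→U, T→A, G↔C). The complement of the template is GACTTCCACGTGCGCGCAGGATCTGGAACATGTTTGTCAGATATGACCCGAGTCGTGATATAGTGGGTCGAG; antiparallel, so 5'→3' the coding strand is GAGCTGGGTGATATAGTGCTGAGCCCAGTATAGACTGTTTGTACAAGGTCTAGGACGCGCGTGCACCTTCAG. Replace T with U for the mRNA.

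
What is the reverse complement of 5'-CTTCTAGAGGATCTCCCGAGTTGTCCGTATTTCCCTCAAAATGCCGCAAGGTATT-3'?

Complement each base (A↔T, G↔C): GAAGATCTCCTAGAGGGCTCAACAGGCATAAAGGGAGTTTTACGGCGTTCCATAA. Then reverse.

5'-AATACCTTGCGGCATTTTGAGGGAAATACGGACAACTCGGGAGATCCTCTAGAAG-3'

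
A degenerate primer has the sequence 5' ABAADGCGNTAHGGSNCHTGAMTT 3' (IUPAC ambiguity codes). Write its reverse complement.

Standard pairs A↔T, G↔C; ambiguity codes pair M↔K, S↔S, B↔V, D↔H, N↔N. Complement (TVTTHCGCNATDCCSNGDACTKAA), then reverse for 5'→3'.

5'-AAKTCADGNSCCDTANCGCHTTVT-3'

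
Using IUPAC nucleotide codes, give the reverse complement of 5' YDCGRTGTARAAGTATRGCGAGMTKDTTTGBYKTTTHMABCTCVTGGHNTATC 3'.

Standard pairs A↔T, G↔C; ambiguity codes pair R↔Y, M↔K, B↔V, D↔H, N↔N. Complement (RHGCYACATYTTCATAYCGCTCKAMHAAACVRMAAADKTVGAGBACCDNATAG), then reverse for 5'→3'.

5'-GATANDCCABGAGVTKDAAAMRVCAAAHMAKCTCGCYATACTTYTACAYCGHR-3'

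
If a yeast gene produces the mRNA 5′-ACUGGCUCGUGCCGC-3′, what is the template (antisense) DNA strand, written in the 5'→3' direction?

5′-GCGGCACGAGCCAGT-3′

Replace U with T to get the coding DNA strand: ACTGGCTCGTGCCGC. The template strand is its reverse complement (complement TGACCGAGCACGGCG, then reverse).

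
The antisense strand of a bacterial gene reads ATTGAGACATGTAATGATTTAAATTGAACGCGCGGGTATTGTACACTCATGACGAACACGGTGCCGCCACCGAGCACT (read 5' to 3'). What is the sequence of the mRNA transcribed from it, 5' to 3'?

5'-AGUGCUCGGUGGCGGCACCGUGUUCGUCAUGAGUGUACAAUACCCGCGCGUUCAAUUUAAAUCAUUACAUGUCUCAAU-3'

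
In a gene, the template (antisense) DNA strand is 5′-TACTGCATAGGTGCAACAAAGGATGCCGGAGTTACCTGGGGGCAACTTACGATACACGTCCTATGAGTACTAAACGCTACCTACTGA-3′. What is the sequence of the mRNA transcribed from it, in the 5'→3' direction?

RNA polymerase reads the template 3'→5' and synthesizes mRNA 5'→3' by base-pairing (A→U, T→A, G↔C). The complement of the template is ATGACGTATCCACGTTGTTTCCTACGGCCTCAATGGACCCCCGTTGAATGCTATGTGCAGGATACTCATGATTTGCGATGGATGACT; antiparallel, so 5'→3' the coding strand is TCAGTAGGTAGCGTTTAGTACTCATAGGACGTGTATCGTAAGTTGCCCCCAGGTAACTCCGGCATCCTTTGTTGCACCTATGCAGTA. Replace T with U for the mRNA.

5'-UCAGUAGGUAGCGUUUAGUACUCAUAGGACGUGUAUCGUAAGUUGCCCCCAGGUAACUCCGGCAUCCUUUGUUGCACCUAUGCAGUA-3'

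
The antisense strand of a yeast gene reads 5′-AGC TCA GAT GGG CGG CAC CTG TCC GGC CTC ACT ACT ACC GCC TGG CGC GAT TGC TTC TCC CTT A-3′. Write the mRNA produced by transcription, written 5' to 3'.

The mRNA has the sequence of the coding strand (reverse complement of the template) with T→U. Reverse complement of AGCTCAGATGGGCGGCACCTGTCCGGCCTCACTACTACCGCCTGGCGCGATTGCTTCTCCCTTA is TAAGGGAGAAGCAATCGCGCCAGGCGGTAGTAGTGAGGCCGGACAGGTGCCGCCCATCTGAGCT; then T→U.

5'-UAAGGGAGAAGCAAUCGCGCCAGGCGGUAGUAGUGAGGCCGGACAGGUGCCGCCCAUCUGAGCU-3'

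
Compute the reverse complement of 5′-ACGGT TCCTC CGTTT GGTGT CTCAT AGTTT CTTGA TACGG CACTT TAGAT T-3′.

5′-AATCTAAAGTGCCGTATCAAGAAACTATGAGACACCAAACGGAGGAACCGT-3′

Complement each base (A↔T, G↔C): TGCCAAGGAGGCAAACCACAGAGTATCAAAGAACTATGCCGTGAAATCTAA. Then reverse.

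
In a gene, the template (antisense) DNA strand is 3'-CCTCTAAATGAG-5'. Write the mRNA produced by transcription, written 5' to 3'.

5′-GGAGAUUUACUC-3′

Reading the template 3'→5' as shown, RNA polymerase pairs each base (A→U, T→A, G↔C) to build mRNA 5'→3' directly.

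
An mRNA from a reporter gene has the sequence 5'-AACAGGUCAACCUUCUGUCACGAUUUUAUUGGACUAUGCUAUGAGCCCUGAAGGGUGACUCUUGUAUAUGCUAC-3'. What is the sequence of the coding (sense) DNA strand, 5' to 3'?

The coding DNA strand has the same 5'→3' sequence as the mRNA with U replaced by T.

5'-AACAGGTCAACCTTCTGTCACGATTTTATTGGACTATGCTATGAGCCCTGAAGGGTGACTCTTGTATATGCTAC-3'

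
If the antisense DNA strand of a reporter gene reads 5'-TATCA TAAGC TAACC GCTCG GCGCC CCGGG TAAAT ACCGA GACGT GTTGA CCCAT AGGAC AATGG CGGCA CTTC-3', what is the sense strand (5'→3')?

The coding strand is complementary and antiparallel to the template: take the complement (A↔T, G↔C) and reverse.

5'-GAAGTGCCGCCATTGTCCTATGGGTCAACACGTCTCGGTATTTACCCGGGGCGCCGAGCGGTTAGCTTATGATA-3'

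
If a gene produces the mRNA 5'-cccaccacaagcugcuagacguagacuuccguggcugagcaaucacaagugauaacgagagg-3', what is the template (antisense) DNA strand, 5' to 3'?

Replace U with T to get the coding DNA strand: CCCACCACAAGCTGCTAGACGTAGACTTCCGTGGCTGAGCAATCACAAGTGATAACGAGAGG. The template strand is its reverse complement (complement GGGTGGTGTTCGACGATCTGCATCTGAAGGCACCGACTCGTTAGTGTTCACTATTGCTCTCC, then reverse).

5′-CCTCTCGTTATCACTTGTGATTGCTCAGCCACGGAAGTCTACGTCTAGCAGCTTGTGGTGGG-3′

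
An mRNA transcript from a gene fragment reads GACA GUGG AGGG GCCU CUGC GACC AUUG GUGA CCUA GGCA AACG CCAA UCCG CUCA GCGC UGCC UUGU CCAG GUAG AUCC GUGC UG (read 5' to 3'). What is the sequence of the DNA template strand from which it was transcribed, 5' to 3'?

Replace U with T to get the coding DNA strand: GACAGTGGAGGGGCCTCTGCGACCATTGGTGACCTAGGCAAACGCCAATCCGCTCAGCGCTGCCTTGTCCAGGTAGATCCGTGCTG. The template strand is its reverse complement (complement CTGTCACCTCCCCGGAGACGCTGGTAACCACTGGATCCGTTTGCGGTTAGGCGAGTCGCGACGGAACAGGTCCATCTAGGCACGAC, then reverse).

5'-CAGCACGGATCTACCTGGACAAGGCAGCGCTGAGCGGATTGGCGTTTGCCTAGGTCACCAATGGTCGCAGAGGCCCCTCCACTGTC-3'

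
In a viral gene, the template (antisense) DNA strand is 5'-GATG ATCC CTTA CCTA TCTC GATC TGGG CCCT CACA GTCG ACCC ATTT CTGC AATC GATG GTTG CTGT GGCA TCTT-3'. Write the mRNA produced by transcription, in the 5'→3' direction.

5'-AAGAUGCCACAGCAACCAUCGAUUGCAGAAAUGGGUCGACUGUGAGGGCCCAGAUCGAGAUAGGUAAGGGAUCAUC-3'

RNA polymerase reads the template 3'→5' and synthesizes mRNA 5'→3' by base-pairing (A→U, T→A, G↔C). The complement of the template is CTACTAGGGAATGGATAGAGCTAGACCCGGGAGTGTCAGCTGGGTAAAGACGTTAGCTACCAACGACACCGTAGAA; antiparallel, so 5'→3' the coding strand is AAGATGCCACAGCAACCATCGATTGCAGAAATGGGTCGACTGTGAGGGCCCAGATCGAGATAGGTAAGGGATCATC. Replace T with U for the mRNA.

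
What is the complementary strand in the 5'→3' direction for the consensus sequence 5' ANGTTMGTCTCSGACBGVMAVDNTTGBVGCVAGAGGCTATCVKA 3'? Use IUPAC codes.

5′-TMBGATAGCCTCTBGCBVCAANHBTKBCVGTCSGAGACKAACNT-3′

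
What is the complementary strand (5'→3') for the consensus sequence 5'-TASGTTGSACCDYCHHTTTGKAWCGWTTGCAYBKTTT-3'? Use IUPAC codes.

5'-AAAMVRTGCAAWCGWTMCAAADDGRHGGTSCAACSTA-3'

Standard pairs A↔T, G↔C; ambiguity codes pair Y↔R, K↔M, W↔W, S↔S, B↔V, D↔H. Complement (ATSCAACSTGGHRGDDAAACMTWGCWAACGTRVMAAA), then reverse for 5'→3'.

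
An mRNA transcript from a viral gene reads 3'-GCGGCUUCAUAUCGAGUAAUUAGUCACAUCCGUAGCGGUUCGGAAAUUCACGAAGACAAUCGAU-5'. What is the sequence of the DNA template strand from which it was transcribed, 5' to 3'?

Written 5'→3' the mRNA is UAGCUAACAGAAGCACUUAAAGGCUUGGCGAUGCCUACACUGAUUAAUGAGCUAUACUUCGGCG, so the coding DNA strand is TAGCTAACAGAAGCACTTAAAGGCTTGGCGATGCCTACACTGATTAATGAGCTATACTTCGGCG. The template is its reverse complement.

5'-CGCCGAAGTATAGCTCATTAATCAGTGTAGGCATCGCCAAGCCTTTAAGTGCTTCTGTTAGCTA-3'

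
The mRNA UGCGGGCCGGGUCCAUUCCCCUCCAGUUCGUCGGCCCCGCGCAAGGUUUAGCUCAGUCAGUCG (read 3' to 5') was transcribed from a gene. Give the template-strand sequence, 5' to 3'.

5'-ACGCCCGGCCCAGGTAAGGGGAGGTCAAGCAGCCGGGGCGCGTTCCAAATCGAGTCAGTCAGC-3'

Written 5'→3' the mRNA is GCUGACUGACUCGAUUUGGAACGCGCCCCGGCUGCUUGACCUCCCCUUACCUGGGCCGGGCGU, so the coding DNA strand is GCTGACTGACTCGATTTGGAACGCGCCCCGGCTGCTTGACCTCCCCTTACCTGGGCCGGGCGT. The template is its reverse complement.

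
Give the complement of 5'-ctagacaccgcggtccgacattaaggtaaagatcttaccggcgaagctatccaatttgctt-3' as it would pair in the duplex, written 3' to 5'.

3'-GATCTGTGGCGCCAGGCTGTAATTCCATTTCTAGAATGGCCGCTTCGATAGGTTAAACGAA-5'

Base-pairing A↔T, G↔C gives the complement. The complementary strand is antiparallel, so paired with a 5'→3' strand it runs 3'→5'.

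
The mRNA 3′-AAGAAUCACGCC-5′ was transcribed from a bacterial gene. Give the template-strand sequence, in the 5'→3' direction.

Written 5'→3' the mRNA is CCGCACUAAGAA, so the coding DNA strand is CCGCACTAAGAA. The template is its reverse complement.

5'-TTCTTAGTGCGG-3'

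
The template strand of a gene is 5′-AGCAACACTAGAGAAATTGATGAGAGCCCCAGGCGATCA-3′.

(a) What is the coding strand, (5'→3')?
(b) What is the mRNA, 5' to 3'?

(a) 5′-TGATCGCCTGGGGCTCTCATCAATTTCTCTAGTGTTGCT-3′
(b) 5'-UGAUCGCCUGGGGCUCUCAUCAAUUUCUCUAGUGUUGCU-3'

(a) The coding strand is the reverse complement of the template: complement TCGTTGTGATCTCTTTAACTACTCTCGGGGTCCGCTAGT, then reverse.
(b) mRNA has the coding-strand sequence with T→U.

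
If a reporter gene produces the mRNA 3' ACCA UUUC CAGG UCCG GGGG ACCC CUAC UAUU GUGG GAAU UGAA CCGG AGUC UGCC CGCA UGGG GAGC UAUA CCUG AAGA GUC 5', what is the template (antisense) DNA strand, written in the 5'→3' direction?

Written 5'→3' the mRNA is CUGAGAAGUCCAUAUCGAGGGGUACGCCCGUCUGAGGCCAAGUUAAGGGUGUUAUCAUCCCCAGGGGGCCUGGACCUUUACCA, so the coding DNA strand is CTGAGAAGTCCATATCGAGGGGTACGCCCGTCTGAGGCCAAGTTAAGGGTGTTATCATCCCCAGGGGGCCTGGACCTTTACCA. The template is its reverse complement.

5'-TGGTAAAGGTCCAGGCCCCCTGGGGATGATAACACCCTTAACTTGGCCTCAGACGGGCGTACCCCTCGATATGGACTTCTCAG-3'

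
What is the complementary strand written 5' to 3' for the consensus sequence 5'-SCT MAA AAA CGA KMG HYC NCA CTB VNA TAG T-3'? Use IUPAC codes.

Standard pairs A↔T, G↔C; ambiguity codes pair Y↔R, M↔K, S↔S, B↔V, H↔D, N↔N. Complement (SGAKTTTTTGCTMKCDRGNGTGAVBNTATCA), then reverse for 5'→3'.

5'-ACTATNBVAGTGNGRDCKMTCGTTTTTKAGS-3'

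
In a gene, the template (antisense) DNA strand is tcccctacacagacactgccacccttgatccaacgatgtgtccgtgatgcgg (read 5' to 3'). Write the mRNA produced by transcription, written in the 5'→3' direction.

The mRNA has the sequence of the coding strand (reverse complement of the template) with T→U. Reverse complement of TCCCCTACACAGACACTGCCACCCTTGATCCAACGATGTGTCCGTGATGCGG is CCGCATCACGGACACATCGTTGGATCAAGGGTGGCAGTGTCTGTGTAGGGGA; then T→U.

5'-CCGCAUCACGGACACAUCGUUGGAUCAAGGGUGGCAGUGUCUGUGUAGGGGA-3'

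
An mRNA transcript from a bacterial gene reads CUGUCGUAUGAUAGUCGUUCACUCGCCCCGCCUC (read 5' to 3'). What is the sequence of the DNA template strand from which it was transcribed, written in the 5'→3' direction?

5′-GAGGCGGGGCGAGTGAACGACTATCATACGACAG-3′

Replace U with T to get the coding DNA strand: CTGTCGTATGATAGTCGTTCACTCGCCCCGCCTC. The template strand is its reverse complement (complement GACAGCATACTATCAGCAAGTGAGCGGGGCGGAG, then reverse).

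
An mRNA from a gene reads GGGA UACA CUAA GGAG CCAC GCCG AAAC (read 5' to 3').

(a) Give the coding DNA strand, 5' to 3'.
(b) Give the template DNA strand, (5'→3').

(a) 5'-GGGATACACTAAGGAGCCACGCCGAAAC-3'
(b) 5'-GTTTCGGCGTGGCTCCTTAGTGTATCCC-3'

(a) The coding strand matches the mRNA with U→T.
(b) The template strand is the reverse complement of the coding strand.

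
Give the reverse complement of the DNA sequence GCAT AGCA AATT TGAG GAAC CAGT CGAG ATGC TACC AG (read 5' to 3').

Complement each base (A↔T, G↔C): CGTATCGTTTAAACTCCTTGGTCAGCTCTACGATGGTC. Then reverse.

5′-CTGGTAGCATCTCGACTGGTTCCTCAAATTTGCTATGC-3′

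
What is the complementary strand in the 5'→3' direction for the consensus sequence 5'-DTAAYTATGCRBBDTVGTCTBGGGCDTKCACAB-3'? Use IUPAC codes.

Standard pairs A↔T, G↔C; ambiguity codes pair R↔Y, K↔M, B↔V, D↔H. Complement (HATTRATACGYVVHABCAGAVCCCGHAMGTGTV), then reverse for 5'→3'.

5'-VTGTGMAHGCCCVAGACBAHVVYGCATARTTAH-3'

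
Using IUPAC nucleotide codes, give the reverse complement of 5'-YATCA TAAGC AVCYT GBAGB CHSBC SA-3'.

5'-TSGVSDGVCTVCARGBTGCTTATGATR-3'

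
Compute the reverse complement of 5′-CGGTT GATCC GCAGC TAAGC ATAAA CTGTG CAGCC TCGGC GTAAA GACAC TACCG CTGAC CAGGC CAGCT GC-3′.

Complement each base (A↔T, G↔C): GCCAACTAGGCGTCGATTCGTATTTGACACGTCGGAGCCGCATTTCTGTGATGGCGACTGGTCCGGTCGACG. Then reverse.

5'-GCAGCTGGCCTGGTCAGCGGTAGTGTCTTTACGCCGAGGCTGCACAGTTTATGCTTAGCTGCGGATCAACCG-3'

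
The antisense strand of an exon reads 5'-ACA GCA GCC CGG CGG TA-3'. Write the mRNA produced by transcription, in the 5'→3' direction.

RNA polymerase reads the template 3'→5' and synthesizes mRNA 5'→3' by base-pairing (A→U, T→A, G↔C). The complement of the template is TGTCGTCGGGCCGCCAT; antiparallel, so 5'→3' the coding strand is TACCGCCGGGCTGCTGT. Replace T with U for the mRNA.

5'-UACCGCCGGGCUGCUGU-3'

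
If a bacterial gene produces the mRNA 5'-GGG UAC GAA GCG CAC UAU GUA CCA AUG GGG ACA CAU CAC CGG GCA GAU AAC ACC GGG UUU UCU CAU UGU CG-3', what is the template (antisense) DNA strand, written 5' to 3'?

Replace U with T to get the coding DNA strand: GGGTACGAAGCGCACTATGTACCAATGGGGACACATCACCGGGCAGATAACACCGGGTTTTCTCATTGTCG. The template strand is its reverse complement (complement CCCATGCTTCGCGTGATACATGGTTACCCCTGTGTAGTGGCCCGTCTATTGTGGCCCAAAAGAGTAACAGC, then reverse).

5'-CGACAATGAGAAAACCCGGTGTTATCTGCCCGGTGATGTGTCCCCATTGGTACATAGTGCGCTTCGTACCC-3'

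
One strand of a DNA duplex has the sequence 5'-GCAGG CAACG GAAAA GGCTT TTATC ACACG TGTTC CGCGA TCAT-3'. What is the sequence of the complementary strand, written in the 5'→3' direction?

Pairing A↔T and G↔C gives CGTCCGTTGCCTTTTCCGAAAATAGTGTGCACAAGGCGCTAGTA, running 3'→5'. Reverse for the 5'→3' convention.

5'-ATGATCGCGGAACACGTGTGATAAAAGCCTTTTCCGTTGCCTGC-3'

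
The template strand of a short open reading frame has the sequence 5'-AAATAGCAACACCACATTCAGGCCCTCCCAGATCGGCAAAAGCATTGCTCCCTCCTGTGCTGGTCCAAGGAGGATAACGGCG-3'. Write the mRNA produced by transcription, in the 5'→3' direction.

The mRNA has the sequence of the coding strand (reverse complement of the template) with T→U. Reverse complement of AAATAGCAACACCACATTCAGGCCCTCCCAGATCGGCAAAAGCATTGCTCCCTCCTGTGCTGGTCCAAGGAGGATAACGGCG is CGCCGTTATCCTCCTTGGACCAGCACAGGAGGGAGCAATGCTTTTGCCGATCTGGGAGGGCCTGAATGTGGTGTTGCTATTT; then T→U.

5'-CGCCGUUAUCCUCCUUGGACCAGCACAGGAGGGAGCAAUGCUUUUGCCGAUCUGGGAGGGCCUGAAUGUGGUGUUGCUAUUU-3'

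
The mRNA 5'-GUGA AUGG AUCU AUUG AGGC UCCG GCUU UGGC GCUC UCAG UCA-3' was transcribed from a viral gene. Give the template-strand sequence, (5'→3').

Replace U with T to get the coding DNA strand: GTGAATGGATCTATTGAGGCTCCGGCTTTGGCGCTCTCAGTCA. The template strand is its reverse complement (complement CACTTACCTAGATAACTCCGAGGCCGAAACCGCGAGAGTCAGT, then reverse).

5′-TGACTGAGAGCGCCAAAGCCGGAGCCTCAATAGATCCATTCAC-3′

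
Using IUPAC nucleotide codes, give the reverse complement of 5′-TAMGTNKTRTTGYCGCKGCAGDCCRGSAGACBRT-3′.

5'-AYVGTCTSCYGGHCTGCMGCGRCAAYAMNACKTA-3'

Standard pairs A↔T, G↔C; ambiguity codes pair R↔Y, M↔K, S↔S, B↔V, D↔H, N↔N. Complement (ATKCANMAYAACRGCGMCGTCHGGYCSTCTGVYA), then reverse for 5'→3'.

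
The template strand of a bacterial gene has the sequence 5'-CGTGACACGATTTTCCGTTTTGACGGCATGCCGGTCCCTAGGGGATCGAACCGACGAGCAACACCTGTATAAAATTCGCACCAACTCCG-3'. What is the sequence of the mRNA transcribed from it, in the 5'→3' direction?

5'-CGGAGUUGGUGCGAAUUUUAUACAGGUGUUGCUCGUCGGUUCGAUCCCCUAGGGACCGGCAUGCCGUCAAAACGGAAAAUCGUGUCACG-3'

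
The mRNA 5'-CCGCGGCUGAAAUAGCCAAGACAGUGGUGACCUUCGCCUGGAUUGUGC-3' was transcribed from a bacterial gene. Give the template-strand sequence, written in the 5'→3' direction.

5′-GCACAATCCAGGCGAAGGTCACCACTGTCTTGGCTATTTCAGCCGCGG-3′

Replace U with T to get the coding DNA strand: CCGCGGCTGAAATAGCCAAGACAGTGGTGACCTTCGCCTGGATTGTGC. The template strand is its reverse complement (complement GGCGCCGACTTTATCGGTTCTGTCACCACTGGAAGCGGACCTAACACG, then reverse).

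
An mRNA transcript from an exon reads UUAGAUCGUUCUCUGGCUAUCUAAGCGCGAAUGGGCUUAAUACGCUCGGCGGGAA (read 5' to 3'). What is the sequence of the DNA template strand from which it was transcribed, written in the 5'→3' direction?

5'-TTCCCGCCGAGCGTATTAAGCCCATTCGCGCTTAGATAGCCAGAGAACGATCTAA-3'

Replace U with T to get the coding DNA strand: TTAGATCGTTCTCTGGCTATCTAAGCGCGAATGGGCTTAATACGCTCGGCGGGAA. The template strand is its reverse complement (complement AATCTAGCAAGAGACCGATAGATTCGCGCTTACCCGAATTATGCGAGCCGCCCTT, then reverse).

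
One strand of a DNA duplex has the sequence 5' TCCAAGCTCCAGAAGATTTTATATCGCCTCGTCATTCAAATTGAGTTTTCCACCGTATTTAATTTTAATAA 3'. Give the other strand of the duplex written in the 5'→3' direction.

5'-TTATTAAAATTAAATACGGTGGAAAACTCAATTTGAATGACGAGGCGATATAAAATCTTCTGGAGCTTGGA-3'

The complement of TCCAAGCTCCAGAAGATTTTATATCGCCTCGTCATTCAAATTGAGTTTTCCACCGTATTTAATTTTAATAA is AGGTTCGAGGTCTTCTAAAATATAGCGGAGCAGTAAGTTTAACTCAAAAGGTGGCATAAATTAAAATTATT (A↔T, G↔C). DNA strands are antiparallel, so the complementary strand runs 3'→5'; reversing gives the 5'→3' form.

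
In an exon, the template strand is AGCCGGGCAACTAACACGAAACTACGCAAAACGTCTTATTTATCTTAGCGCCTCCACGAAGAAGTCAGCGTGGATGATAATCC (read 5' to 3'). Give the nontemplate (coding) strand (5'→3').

The coding strand is complementary and antiparallel to the template: take the complement (A↔T, G↔C) and reverse.

5'-GGATTATCATCCACGCTGACTTCTTCGTGGAGGCGCTAAGATAAATAAGACGTTTTGCGTAGTTTCGTGTTAGTTGCCCGGCT-3'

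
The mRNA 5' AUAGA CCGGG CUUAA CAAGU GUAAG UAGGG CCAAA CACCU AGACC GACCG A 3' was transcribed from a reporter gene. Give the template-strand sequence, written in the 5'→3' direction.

Replace U with T to get the coding DNA strand: ATAGACCGGGCTTAACAAGTGTAAGTAGGGCCAAACACCTAGACCGACCGA. The template strand is its reverse complement (complement TATCTGGCCCGAATTGTTCACATTCATCCCGGTTTGTGGATCTGGCTGGCT, then reverse).

5'-TCGGTCGGTCTAGGTGTTTGGCCCTACTTACACTTGTTAAGCCCGGTCTAT-3'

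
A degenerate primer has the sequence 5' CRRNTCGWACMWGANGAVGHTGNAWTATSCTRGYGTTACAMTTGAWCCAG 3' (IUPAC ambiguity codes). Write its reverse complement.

Standard pairs A↔T, G↔C; ambiguity codes pair R↔Y, M↔K, W↔W, S↔S, H↔D, V↔B, N↔N. Complement (GYYNAGCWTGKWCTNCTBCDACNTWATASGAYCRCAATGTKAACTWGGTC), then reverse for 5'→3'.

5′-CTGGWTCAAKTGTAACRCYAGSATAWTNCADCBTCNTCWKGTWCGANYYG-3′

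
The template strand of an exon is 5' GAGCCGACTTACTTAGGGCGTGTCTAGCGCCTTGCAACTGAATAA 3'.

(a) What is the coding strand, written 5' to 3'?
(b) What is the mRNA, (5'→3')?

(a) 5'-TTATTCAGTTGCAAGGCGCTAGACACGCCCTAAGTAAGTCGGCTC-3'
(b) 5'-UUAUUCAGUUGCAAGGCGCUAGACACGCCCUAAGUAAGUCGGCUC-3'

(a) The coding strand is the reverse complement of the template: complement CTCGGCTGAATGAATCCCGCACAGATCGCGGAACGTTGACTTATT, then reverse.
(b) mRNA has the coding-strand sequence with T→U.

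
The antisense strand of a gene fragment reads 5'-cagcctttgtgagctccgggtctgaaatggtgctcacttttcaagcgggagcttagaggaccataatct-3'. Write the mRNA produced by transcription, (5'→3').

5'-AGAUUAUGGUCCUCUAAGCUCCCGCUUGAAAAGUGAGCACCAUUUCAGACCCGGAGCUCACAAAGGCUG-3'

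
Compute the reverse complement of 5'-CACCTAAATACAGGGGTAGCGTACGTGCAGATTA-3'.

Reading the sequence 3'→5' and pairing each base (A↔T, G↔C) gives the reverse complement directly.

5'-TAATCTGCACGTACGCTACCCCTGTATTTAGGTG-3'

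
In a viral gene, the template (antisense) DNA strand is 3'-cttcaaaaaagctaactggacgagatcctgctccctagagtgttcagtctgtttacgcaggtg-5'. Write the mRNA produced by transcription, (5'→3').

Reading the template 3'→5' as shown, RNA polymerase pairs each base (A→U, T→A, G↔C) to build mRNA 5'→3' directly.

5'-GAAGUUUUUUCGAUUGACCUGCUCUAGGACGAGGGAUCUCACAAGUCAGACAAAUGCGUCCAC-3'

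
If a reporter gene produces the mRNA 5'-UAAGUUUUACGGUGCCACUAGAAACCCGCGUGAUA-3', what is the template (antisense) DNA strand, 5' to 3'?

Replace U with T to get the coding DNA strand: TAAGTTTTACGGTGCCACTAGAAACCCGCGTGATA. The template strand is its reverse complement (complement ATTCAAAATGCCACGGTGATCTTTGGGCGCACTAT, then reverse).

5'-TATCACGCGGGTTTCTAGTGGCACCGTAAAACTTA-3'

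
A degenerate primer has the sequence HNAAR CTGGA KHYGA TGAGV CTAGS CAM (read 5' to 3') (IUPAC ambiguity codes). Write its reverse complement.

Standard pairs A↔T, G↔C; ambiguity codes pair R↔Y, M↔K, S↔S, H↔D, V↔B, N↔N. Complement (DNTTYGACCTMDRCTACTCBGATCSGTK), then reverse for 5'→3'.

5′-KTGSCTAGBCTCATCRDMTCCAGYTTND-3′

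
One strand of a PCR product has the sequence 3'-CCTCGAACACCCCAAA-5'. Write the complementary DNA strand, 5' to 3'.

The strand is given 3'→5', so its complement runs 5'→3' in the same left-to-right order: pair each base A↔T, G↔C.

5'-GGAGCTTGTGGGGTTT-3'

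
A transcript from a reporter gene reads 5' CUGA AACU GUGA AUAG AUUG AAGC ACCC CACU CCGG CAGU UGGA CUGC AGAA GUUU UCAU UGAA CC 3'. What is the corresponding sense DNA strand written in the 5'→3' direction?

The coding DNA strand has the same 5'→3' sequence as the mRNA with U replaced by T.

5'-CTGAAACTGTGAATAGATTGAAGCACCCCACTCCGGCAGTTGGACTGCAGAAGTTTTCATTGAACC-3'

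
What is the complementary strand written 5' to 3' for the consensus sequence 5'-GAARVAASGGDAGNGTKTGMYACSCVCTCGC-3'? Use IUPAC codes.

Standard pairs A↔T, G↔C; ambiguity codes pair R↔Y, M↔K, S↔S, D↔H, V↔B, N↔N. Complement (CTTYBTTSCCHTCNCAMACKRTGSGBGAGCG), then reverse for 5'→3'.

5'-GCGAGBGSGTRKCAMACNCTHCCSTTBYTTC-3'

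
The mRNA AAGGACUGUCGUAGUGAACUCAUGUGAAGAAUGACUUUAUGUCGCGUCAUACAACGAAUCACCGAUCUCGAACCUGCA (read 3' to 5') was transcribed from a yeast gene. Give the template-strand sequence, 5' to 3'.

Written 5'→3' the mRNA is ACGUCCAAGCUCUAGCCACUAAGCAACAUACUGCGCUGUAUUUCAGUAAGAAGUGUACUCAAGUGAUGCUGUCAGGAA, so the coding DNA strand is ACGTCCAAGCTCTAGCCACTAAGCAACATACTGCGCTGTATTTCAGTAAGAAGTGTACTCAAGTGATGCTGTCAGGAA. The template is its reverse complement.

5′-TTCCTGACAGCATCACTTGAGTACACTTCTTACTGAAATACAGCGCAGTATGTTGCTTAGTGGCTAGAGCTTGGACGT-3′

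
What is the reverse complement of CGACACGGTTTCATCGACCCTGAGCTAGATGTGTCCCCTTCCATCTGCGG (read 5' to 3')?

5'-CCGCAGATGGAAGGGGACACATCTAGCTCAGGGTCGATGAAACCGTGTCG-3'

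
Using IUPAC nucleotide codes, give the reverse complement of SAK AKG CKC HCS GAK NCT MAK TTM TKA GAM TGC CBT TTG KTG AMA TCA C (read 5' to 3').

5'-GTGATKTCAMCAAAVGGCAKTCTMAKAAMTKAGNMTCSGDGMGCMTMTS-3'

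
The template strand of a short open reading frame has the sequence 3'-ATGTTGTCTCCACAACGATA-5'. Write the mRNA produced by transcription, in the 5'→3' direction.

Reading the template 3'→5' as shown, RNA polymerase pairs each base (A→U, T→A, G↔C) to build mRNA 5'→3' directly.

5′-UACAACAGAGGUGUUGCUAU-3′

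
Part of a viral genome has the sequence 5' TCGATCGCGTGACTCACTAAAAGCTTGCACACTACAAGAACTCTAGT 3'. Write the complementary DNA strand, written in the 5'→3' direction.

Pairing A↔T and G↔C gives AGCTAGCGCACTGAGTGATTTTCGAACGTGTGATGTTCTTGAGATCA, running 3'→5'. Reverse for the 5'→3' convention.

5'-ACTAGAGTTCTTGTAGTGTGCAAGCTTTTAGTGAGTCACGCGATCGA-3'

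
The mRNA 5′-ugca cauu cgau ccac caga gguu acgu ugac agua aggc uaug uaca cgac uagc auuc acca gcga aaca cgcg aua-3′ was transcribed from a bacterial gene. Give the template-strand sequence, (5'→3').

Replace U with T to get the coding DNA strand: TGCACATTCGATCCACCAGAGGTTACGTTGACAGTAAGGCTATGTACACGACTAGCATTCACCAGCGAAACACGCGATA. The template strand is its reverse complement (complement ACGTGTAAGCTAGGTGGTCTCCAATGCAACTGTCATTCCGATACATGTGCTGATCGTAAGTGGTCGCTTTGTGCGCTAT, then reverse).

5'-TATCGCGTGTTTCGCTGGTGAATGCTAGTCGTGTACATAGCCTTACTGTCAACGTAACCTCTGGTGGATCGAATGTGCA-3'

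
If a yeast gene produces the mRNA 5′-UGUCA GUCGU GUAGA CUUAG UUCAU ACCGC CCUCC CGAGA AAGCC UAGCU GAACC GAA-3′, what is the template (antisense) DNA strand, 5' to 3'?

5′-TTCGGTTCAGCTAGGCTTTCTCGGGAGGGCGGTATGAACTAAGTCTACACGACTGACA-3′

Replace U with T to get the coding DNA strand: TGTCAGTCGTGTAGACTTAGTTCATACCGCCCTCCCGAGAAAGCCTAGCTGAACCGAA. The template strand is its reverse complement (complement ACAGTCAGCACATCTGAATCAAGTATGGCGGGAGGGCTCTTTCGGATCGACTTGGCTT, then reverse).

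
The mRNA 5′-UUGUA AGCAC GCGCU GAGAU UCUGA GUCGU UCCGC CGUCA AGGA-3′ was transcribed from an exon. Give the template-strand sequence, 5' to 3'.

5'-TCCTTGACGGCGGAACGACTCAGAATCTCAGCGCGTGCTTACAA-3'

Replace U with T to get the coding DNA strand: TTGTAAGCACGCGCTGAGATTCTGAGTCGTTCCGCCGTCAAGGA. The template strand is its reverse complement (complement AACATTCGTGCGCGACTCTAAGACTCAGCAAGGCGGCAGTTCCT, then reverse).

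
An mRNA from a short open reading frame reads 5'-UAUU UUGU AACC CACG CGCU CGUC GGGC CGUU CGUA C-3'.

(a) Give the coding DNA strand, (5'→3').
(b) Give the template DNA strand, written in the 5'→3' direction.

(a) 5'-TATTTTGTAACCCACGCGCTCGTCGGGCCGTTCGTAC-3'
(b) 5′-GTACGAACGGCCCGACGAGCGCGTGGGTTACAAAATA-3′

(a) The coding strand matches the mRNA with U→T.
(b) The template strand is the reverse complement of the coding strand.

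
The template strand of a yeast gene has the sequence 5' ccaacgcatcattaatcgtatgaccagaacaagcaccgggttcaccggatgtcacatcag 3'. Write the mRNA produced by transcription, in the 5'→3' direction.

The mRNA has the sequence of the coding strand (reverse complement of the template) with T→U. Reverse complement of CCAACGCATCATTAATCGTATGACCAGAACAAGCACCGGGTTCACCGGATGTCACATCAG is CTGATGTGACATCCGGTGAACCCGGTGCTTGTTCTGGTCATACGATTAATGATGCGTTGG; then T→U.

5'-CUGAUGUGACAUCCGGUGAACCCGGUGCUUGUUCUGGUCAUACGAUUAAUGAUGCGUUGG-3'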